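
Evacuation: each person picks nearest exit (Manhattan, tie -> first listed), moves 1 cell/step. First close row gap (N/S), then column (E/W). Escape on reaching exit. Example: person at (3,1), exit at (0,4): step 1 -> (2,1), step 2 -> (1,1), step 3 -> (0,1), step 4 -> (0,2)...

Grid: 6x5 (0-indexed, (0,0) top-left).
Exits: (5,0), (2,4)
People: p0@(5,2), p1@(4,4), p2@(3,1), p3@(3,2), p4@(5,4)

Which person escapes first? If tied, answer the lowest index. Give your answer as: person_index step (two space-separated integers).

Step 1: p0:(5,2)->(5,1) | p1:(4,4)->(3,4) | p2:(3,1)->(4,1) | p3:(3,2)->(2,2) | p4:(5,4)->(4,4)
Step 2: p0:(5,1)->(5,0)->EXIT | p1:(3,4)->(2,4)->EXIT | p2:(4,1)->(5,1) | p3:(2,2)->(2,3) | p4:(4,4)->(3,4)
Step 3: p0:escaped | p1:escaped | p2:(5,1)->(5,0)->EXIT | p3:(2,3)->(2,4)->EXIT | p4:(3,4)->(2,4)->EXIT
Exit steps: [2, 2, 3, 3, 3]
First to escape: p0 at step 2

Answer: 0 2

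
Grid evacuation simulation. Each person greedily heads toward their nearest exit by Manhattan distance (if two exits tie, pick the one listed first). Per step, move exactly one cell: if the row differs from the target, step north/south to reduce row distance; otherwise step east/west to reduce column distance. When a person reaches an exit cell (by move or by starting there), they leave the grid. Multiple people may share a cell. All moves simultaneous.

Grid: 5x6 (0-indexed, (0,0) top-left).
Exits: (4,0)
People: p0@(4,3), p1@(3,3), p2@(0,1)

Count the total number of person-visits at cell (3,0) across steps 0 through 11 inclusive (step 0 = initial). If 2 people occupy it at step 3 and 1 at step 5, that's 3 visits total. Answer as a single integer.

Step 0: p0@(4,3) p1@(3,3) p2@(0,1) -> at (3,0): 0 [-], cum=0
Step 1: p0@(4,2) p1@(4,3) p2@(1,1) -> at (3,0): 0 [-], cum=0
Step 2: p0@(4,1) p1@(4,2) p2@(2,1) -> at (3,0): 0 [-], cum=0
Step 3: p0@ESC p1@(4,1) p2@(3,1) -> at (3,0): 0 [-], cum=0
Step 4: p0@ESC p1@ESC p2@(4,1) -> at (3,0): 0 [-], cum=0
Step 5: p0@ESC p1@ESC p2@ESC -> at (3,0): 0 [-], cum=0
Total visits = 0

Answer: 0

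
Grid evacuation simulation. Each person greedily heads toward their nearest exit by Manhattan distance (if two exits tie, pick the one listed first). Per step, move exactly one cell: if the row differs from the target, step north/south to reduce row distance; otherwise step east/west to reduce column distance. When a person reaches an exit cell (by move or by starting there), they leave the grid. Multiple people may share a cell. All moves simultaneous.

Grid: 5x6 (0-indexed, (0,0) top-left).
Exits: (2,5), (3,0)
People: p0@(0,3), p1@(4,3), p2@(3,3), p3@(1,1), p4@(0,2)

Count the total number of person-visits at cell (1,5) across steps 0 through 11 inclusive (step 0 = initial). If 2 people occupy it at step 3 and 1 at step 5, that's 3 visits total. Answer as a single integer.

Answer: 0

Derivation:
Step 0: p0@(0,3) p1@(4,3) p2@(3,3) p3@(1,1) p4@(0,2) -> at (1,5): 0 [-], cum=0
Step 1: p0@(1,3) p1@(3,3) p2@(2,3) p3@(2,1) p4@(1,2) -> at (1,5): 0 [-], cum=0
Step 2: p0@(2,3) p1@(2,3) p2@(2,4) p3@(3,1) p4@(2,2) -> at (1,5): 0 [-], cum=0
Step 3: p0@(2,4) p1@(2,4) p2@ESC p3@ESC p4@(2,3) -> at (1,5): 0 [-], cum=0
Step 4: p0@ESC p1@ESC p2@ESC p3@ESC p4@(2,4) -> at (1,5): 0 [-], cum=0
Step 5: p0@ESC p1@ESC p2@ESC p3@ESC p4@ESC -> at (1,5): 0 [-], cum=0
Total visits = 0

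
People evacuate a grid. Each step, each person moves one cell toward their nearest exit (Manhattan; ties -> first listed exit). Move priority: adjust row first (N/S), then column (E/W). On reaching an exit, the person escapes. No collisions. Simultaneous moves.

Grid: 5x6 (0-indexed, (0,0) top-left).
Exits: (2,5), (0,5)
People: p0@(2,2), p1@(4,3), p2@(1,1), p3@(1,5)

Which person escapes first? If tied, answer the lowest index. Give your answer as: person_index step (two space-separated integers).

Answer: 3 1

Derivation:
Step 1: p0:(2,2)->(2,3) | p1:(4,3)->(3,3) | p2:(1,1)->(2,1) | p3:(1,5)->(2,5)->EXIT
Step 2: p0:(2,3)->(2,4) | p1:(3,3)->(2,3) | p2:(2,1)->(2,2) | p3:escaped
Step 3: p0:(2,4)->(2,5)->EXIT | p1:(2,3)->(2,4) | p2:(2,2)->(2,3) | p3:escaped
Step 4: p0:escaped | p1:(2,4)->(2,5)->EXIT | p2:(2,3)->(2,4) | p3:escaped
Step 5: p0:escaped | p1:escaped | p2:(2,4)->(2,5)->EXIT | p3:escaped
Exit steps: [3, 4, 5, 1]
First to escape: p3 at step 1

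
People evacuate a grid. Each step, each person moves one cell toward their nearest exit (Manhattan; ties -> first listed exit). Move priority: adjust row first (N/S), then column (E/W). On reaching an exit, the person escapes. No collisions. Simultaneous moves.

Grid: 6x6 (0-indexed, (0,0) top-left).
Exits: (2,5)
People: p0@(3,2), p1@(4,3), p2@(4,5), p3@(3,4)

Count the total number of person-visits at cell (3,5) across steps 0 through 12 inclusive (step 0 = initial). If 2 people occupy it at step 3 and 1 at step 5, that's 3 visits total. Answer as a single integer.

Step 0: p0@(3,2) p1@(4,3) p2@(4,5) p3@(3,4) -> at (3,5): 0 [-], cum=0
Step 1: p0@(2,2) p1@(3,3) p2@(3,5) p3@(2,4) -> at (3,5): 1 [p2], cum=1
Step 2: p0@(2,3) p1@(2,3) p2@ESC p3@ESC -> at (3,5): 0 [-], cum=1
Step 3: p0@(2,4) p1@(2,4) p2@ESC p3@ESC -> at (3,5): 0 [-], cum=1
Step 4: p0@ESC p1@ESC p2@ESC p3@ESC -> at (3,5): 0 [-], cum=1
Total visits = 1

Answer: 1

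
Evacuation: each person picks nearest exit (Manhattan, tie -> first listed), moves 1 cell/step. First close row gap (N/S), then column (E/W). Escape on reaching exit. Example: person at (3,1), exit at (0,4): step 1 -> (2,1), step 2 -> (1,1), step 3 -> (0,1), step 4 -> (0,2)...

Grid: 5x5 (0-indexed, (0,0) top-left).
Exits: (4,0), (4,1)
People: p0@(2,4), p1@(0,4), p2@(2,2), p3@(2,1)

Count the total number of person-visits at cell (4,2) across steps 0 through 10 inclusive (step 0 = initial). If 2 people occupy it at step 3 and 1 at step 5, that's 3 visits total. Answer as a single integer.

Answer: 3

Derivation:
Step 0: p0@(2,4) p1@(0,4) p2@(2,2) p3@(2,1) -> at (4,2): 0 [-], cum=0
Step 1: p0@(3,4) p1@(1,4) p2@(3,2) p3@(3,1) -> at (4,2): 0 [-], cum=0
Step 2: p0@(4,4) p1@(2,4) p2@(4,2) p3@ESC -> at (4,2): 1 [p2], cum=1
Step 3: p0@(4,3) p1@(3,4) p2@ESC p3@ESC -> at (4,2): 0 [-], cum=1
Step 4: p0@(4,2) p1@(4,4) p2@ESC p3@ESC -> at (4,2): 1 [p0], cum=2
Step 5: p0@ESC p1@(4,3) p2@ESC p3@ESC -> at (4,2): 0 [-], cum=2
Step 6: p0@ESC p1@(4,2) p2@ESC p3@ESC -> at (4,2): 1 [p1], cum=3
Step 7: p0@ESC p1@ESC p2@ESC p3@ESC -> at (4,2): 0 [-], cum=3
Total visits = 3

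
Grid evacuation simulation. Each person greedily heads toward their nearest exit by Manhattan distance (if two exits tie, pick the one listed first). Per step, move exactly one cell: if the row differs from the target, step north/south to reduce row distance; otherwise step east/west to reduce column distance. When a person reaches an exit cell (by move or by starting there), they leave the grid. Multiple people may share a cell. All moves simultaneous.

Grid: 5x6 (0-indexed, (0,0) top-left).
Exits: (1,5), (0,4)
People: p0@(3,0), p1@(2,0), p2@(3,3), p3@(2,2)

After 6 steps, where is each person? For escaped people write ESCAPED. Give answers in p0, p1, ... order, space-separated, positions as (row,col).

Step 1: p0:(3,0)->(2,0) | p1:(2,0)->(1,0) | p2:(3,3)->(2,3) | p3:(2,2)->(1,2)
Step 2: p0:(2,0)->(1,0) | p1:(1,0)->(1,1) | p2:(2,3)->(1,3) | p3:(1,2)->(1,3)
Step 3: p0:(1,0)->(1,1) | p1:(1,1)->(1,2) | p2:(1,3)->(1,4) | p3:(1,3)->(1,4)
Step 4: p0:(1,1)->(1,2) | p1:(1,2)->(1,3) | p2:(1,4)->(1,5)->EXIT | p3:(1,4)->(1,5)->EXIT
Step 5: p0:(1,2)->(1,3) | p1:(1,3)->(1,4) | p2:escaped | p3:escaped
Step 6: p0:(1,3)->(1,4) | p1:(1,4)->(1,5)->EXIT | p2:escaped | p3:escaped

(1,4) ESCAPED ESCAPED ESCAPED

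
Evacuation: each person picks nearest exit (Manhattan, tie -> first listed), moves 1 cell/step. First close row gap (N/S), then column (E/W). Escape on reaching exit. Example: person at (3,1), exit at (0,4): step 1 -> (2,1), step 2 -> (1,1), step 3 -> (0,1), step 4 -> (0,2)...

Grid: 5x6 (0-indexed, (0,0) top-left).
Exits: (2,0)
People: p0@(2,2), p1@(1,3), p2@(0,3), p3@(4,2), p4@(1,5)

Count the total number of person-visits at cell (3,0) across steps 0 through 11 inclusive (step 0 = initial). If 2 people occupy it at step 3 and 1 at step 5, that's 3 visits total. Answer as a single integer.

Answer: 0

Derivation:
Step 0: p0@(2,2) p1@(1,3) p2@(0,3) p3@(4,2) p4@(1,5) -> at (3,0): 0 [-], cum=0
Step 1: p0@(2,1) p1@(2,3) p2@(1,3) p3@(3,2) p4@(2,5) -> at (3,0): 0 [-], cum=0
Step 2: p0@ESC p1@(2,2) p2@(2,3) p3@(2,2) p4@(2,4) -> at (3,0): 0 [-], cum=0
Step 3: p0@ESC p1@(2,1) p2@(2,2) p3@(2,1) p4@(2,3) -> at (3,0): 0 [-], cum=0
Step 4: p0@ESC p1@ESC p2@(2,1) p3@ESC p4@(2,2) -> at (3,0): 0 [-], cum=0
Step 5: p0@ESC p1@ESC p2@ESC p3@ESC p4@(2,1) -> at (3,0): 0 [-], cum=0
Step 6: p0@ESC p1@ESC p2@ESC p3@ESC p4@ESC -> at (3,0): 0 [-], cum=0
Total visits = 0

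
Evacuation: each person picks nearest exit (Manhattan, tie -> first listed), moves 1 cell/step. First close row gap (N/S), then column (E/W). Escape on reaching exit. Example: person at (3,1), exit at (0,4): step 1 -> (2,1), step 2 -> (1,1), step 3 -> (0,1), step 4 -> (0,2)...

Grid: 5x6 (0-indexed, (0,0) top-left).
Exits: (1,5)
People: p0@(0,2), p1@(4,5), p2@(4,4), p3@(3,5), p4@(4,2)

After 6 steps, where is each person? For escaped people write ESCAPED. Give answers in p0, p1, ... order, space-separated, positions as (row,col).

Step 1: p0:(0,2)->(1,2) | p1:(4,5)->(3,5) | p2:(4,4)->(3,4) | p3:(3,5)->(2,5) | p4:(4,2)->(3,2)
Step 2: p0:(1,2)->(1,3) | p1:(3,5)->(2,5) | p2:(3,4)->(2,4) | p3:(2,5)->(1,5)->EXIT | p4:(3,2)->(2,2)
Step 3: p0:(1,3)->(1,4) | p1:(2,5)->(1,5)->EXIT | p2:(2,4)->(1,4) | p3:escaped | p4:(2,2)->(1,2)
Step 4: p0:(1,4)->(1,5)->EXIT | p1:escaped | p2:(1,4)->(1,5)->EXIT | p3:escaped | p4:(1,2)->(1,3)
Step 5: p0:escaped | p1:escaped | p2:escaped | p3:escaped | p4:(1,3)->(1,4)
Step 6: p0:escaped | p1:escaped | p2:escaped | p3:escaped | p4:(1,4)->(1,5)->EXIT

ESCAPED ESCAPED ESCAPED ESCAPED ESCAPED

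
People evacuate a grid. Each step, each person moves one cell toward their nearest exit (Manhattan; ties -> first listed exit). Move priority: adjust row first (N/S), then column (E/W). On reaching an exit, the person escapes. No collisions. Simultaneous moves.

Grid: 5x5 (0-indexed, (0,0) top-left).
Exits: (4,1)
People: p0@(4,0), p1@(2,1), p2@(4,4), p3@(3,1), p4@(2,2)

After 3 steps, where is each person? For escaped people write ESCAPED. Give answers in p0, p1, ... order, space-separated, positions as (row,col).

Step 1: p0:(4,0)->(4,1)->EXIT | p1:(2,1)->(3,1) | p2:(4,4)->(4,3) | p3:(3,1)->(4,1)->EXIT | p4:(2,2)->(3,2)
Step 2: p0:escaped | p1:(3,1)->(4,1)->EXIT | p2:(4,3)->(4,2) | p3:escaped | p4:(3,2)->(4,2)
Step 3: p0:escaped | p1:escaped | p2:(4,2)->(4,1)->EXIT | p3:escaped | p4:(4,2)->(4,1)->EXIT

ESCAPED ESCAPED ESCAPED ESCAPED ESCAPED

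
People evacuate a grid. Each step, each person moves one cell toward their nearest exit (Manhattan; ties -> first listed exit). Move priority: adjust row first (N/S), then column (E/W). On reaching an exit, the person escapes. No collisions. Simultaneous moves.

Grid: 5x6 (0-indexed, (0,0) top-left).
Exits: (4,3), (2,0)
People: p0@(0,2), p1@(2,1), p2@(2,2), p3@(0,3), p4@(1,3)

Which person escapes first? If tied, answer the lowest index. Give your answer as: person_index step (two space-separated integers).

Step 1: p0:(0,2)->(1,2) | p1:(2,1)->(2,0)->EXIT | p2:(2,2)->(2,1) | p3:(0,3)->(1,3) | p4:(1,3)->(2,3)
Step 2: p0:(1,2)->(2,2) | p1:escaped | p2:(2,1)->(2,0)->EXIT | p3:(1,3)->(2,3) | p4:(2,3)->(3,3)
Step 3: p0:(2,2)->(2,1) | p1:escaped | p2:escaped | p3:(2,3)->(3,3) | p4:(3,3)->(4,3)->EXIT
Step 4: p0:(2,1)->(2,0)->EXIT | p1:escaped | p2:escaped | p3:(3,3)->(4,3)->EXIT | p4:escaped
Exit steps: [4, 1, 2, 4, 3]
First to escape: p1 at step 1

Answer: 1 1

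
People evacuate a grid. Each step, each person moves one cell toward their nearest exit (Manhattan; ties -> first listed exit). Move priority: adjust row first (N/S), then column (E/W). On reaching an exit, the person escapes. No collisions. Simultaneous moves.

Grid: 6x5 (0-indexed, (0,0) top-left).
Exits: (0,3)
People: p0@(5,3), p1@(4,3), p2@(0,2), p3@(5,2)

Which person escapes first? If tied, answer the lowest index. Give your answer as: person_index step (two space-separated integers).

Answer: 2 1

Derivation:
Step 1: p0:(5,3)->(4,3) | p1:(4,3)->(3,3) | p2:(0,2)->(0,3)->EXIT | p3:(5,2)->(4,2)
Step 2: p0:(4,3)->(3,3) | p1:(3,3)->(2,3) | p2:escaped | p3:(4,2)->(3,2)
Step 3: p0:(3,3)->(2,3) | p1:(2,3)->(1,3) | p2:escaped | p3:(3,2)->(2,2)
Step 4: p0:(2,3)->(1,3) | p1:(1,3)->(0,3)->EXIT | p2:escaped | p3:(2,2)->(1,2)
Step 5: p0:(1,3)->(0,3)->EXIT | p1:escaped | p2:escaped | p3:(1,2)->(0,2)
Step 6: p0:escaped | p1:escaped | p2:escaped | p3:(0,2)->(0,3)->EXIT
Exit steps: [5, 4, 1, 6]
First to escape: p2 at step 1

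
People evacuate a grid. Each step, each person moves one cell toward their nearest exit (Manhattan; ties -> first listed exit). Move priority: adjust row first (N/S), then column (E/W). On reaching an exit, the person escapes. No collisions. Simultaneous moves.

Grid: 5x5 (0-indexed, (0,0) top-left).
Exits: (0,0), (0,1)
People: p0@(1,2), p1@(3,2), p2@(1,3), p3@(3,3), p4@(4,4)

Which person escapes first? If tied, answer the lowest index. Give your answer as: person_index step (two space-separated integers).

Step 1: p0:(1,2)->(0,2) | p1:(3,2)->(2,2) | p2:(1,3)->(0,3) | p3:(3,3)->(2,3) | p4:(4,4)->(3,4)
Step 2: p0:(0,2)->(0,1)->EXIT | p1:(2,2)->(1,2) | p2:(0,3)->(0,2) | p3:(2,3)->(1,3) | p4:(3,4)->(2,4)
Step 3: p0:escaped | p1:(1,2)->(0,2) | p2:(0,2)->(0,1)->EXIT | p3:(1,3)->(0,3) | p4:(2,4)->(1,4)
Step 4: p0:escaped | p1:(0,2)->(0,1)->EXIT | p2:escaped | p3:(0,3)->(0,2) | p4:(1,4)->(0,4)
Step 5: p0:escaped | p1:escaped | p2:escaped | p3:(0,2)->(0,1)->EXIT | p4:(0,4)->(0,3)
Step 6: p0:escaped | p1:escaped | p2:escaped | p3:escaped | p4:(0,3)->(0,2)
Step 7: p0:escaped | p1:escaped | p2:escaped | p3:escaped | p4:(0,2)->(0,1)->EXIT
Exit steps: [2, 4, 3, 5, 7]
First to escape: p0 at step 2

Answer: 0 2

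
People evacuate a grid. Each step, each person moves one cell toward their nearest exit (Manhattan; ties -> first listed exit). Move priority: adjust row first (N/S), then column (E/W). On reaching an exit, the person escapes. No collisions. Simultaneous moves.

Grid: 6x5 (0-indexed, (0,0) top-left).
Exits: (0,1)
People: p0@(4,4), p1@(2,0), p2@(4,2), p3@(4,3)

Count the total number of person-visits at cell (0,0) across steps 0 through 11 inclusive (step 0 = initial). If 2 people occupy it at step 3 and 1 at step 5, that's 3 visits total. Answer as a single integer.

Step 0: p0@(4,4) p1@(2,0) p2@(4,2) p3@(4,3) -> at (0,0): 0 [-], cum=0
Step 1: p0@(3,4) p1@(1,0) p2@(3,2) p3@(3,3) -> at (0,0): 0 [-], cum=0
Step 2: p0@(2,4) p1@(0,0) p2@(2,2) p3@(2,3) -> at (0,0): 1 [p1], cum=1
Step 3: p0@(1,4) p1@ESC p2@(1,2) p3@(1,3) -> at (0,0): 0 [-], cum=1
Step 4: p0@(0,4) p1@ESC p2@(0,2) p3@(0,3) -> at (0,0): 0 [-], cum=1
Step 5: p0@(0,3) p1@ESC p2@ESC p3@(0,2) -> at (0,0): 0 [-], cum=1
Step 6: p0@(0,2) p1@ESC p2@ESC p3@ESC -> at (0,0): 0 [-], cum=1
Step 7: p0@ESC p1@ESC p2@ESC p3@ESC -> at (0,0): 0 [-], cum=1
Total visits = 1

Answer: 1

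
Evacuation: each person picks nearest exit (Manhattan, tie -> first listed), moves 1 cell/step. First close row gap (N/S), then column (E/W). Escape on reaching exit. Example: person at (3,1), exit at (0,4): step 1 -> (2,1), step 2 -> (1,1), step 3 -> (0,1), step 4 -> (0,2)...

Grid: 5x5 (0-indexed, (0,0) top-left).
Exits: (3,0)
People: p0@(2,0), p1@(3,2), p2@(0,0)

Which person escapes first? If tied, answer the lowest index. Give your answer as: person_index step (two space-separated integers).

Answer: 0 1

Derivation:
Step 1: p0:(2,0)->(3,0)->EXIT | p1:(3,2)->(3,1) | p2:(0,0)->(1,0)
Step 2: p0:escaped | p1:(3,1)->(3,0)->EXIT | p2:(1,0)->(2,0)
Step 3: p0:escaped | p1:escaped | p2:(2,0)->(3,0)->EXIT
Exit steps: [1, 2, 3]
First to escape: p0 at step 1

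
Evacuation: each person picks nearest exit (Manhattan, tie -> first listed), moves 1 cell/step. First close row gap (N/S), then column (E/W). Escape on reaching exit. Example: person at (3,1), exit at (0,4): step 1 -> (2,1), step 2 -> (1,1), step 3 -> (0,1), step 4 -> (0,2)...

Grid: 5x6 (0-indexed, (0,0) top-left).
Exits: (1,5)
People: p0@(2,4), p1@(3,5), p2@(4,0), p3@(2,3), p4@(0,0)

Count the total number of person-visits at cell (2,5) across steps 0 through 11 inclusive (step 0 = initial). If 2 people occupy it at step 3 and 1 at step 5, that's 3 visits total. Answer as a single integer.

Answer: 1

Derivation:
Step 0: p0@(2,4) p1@(3,5) p2@(4,0) p3@(2,3) p4@(0,0) -> at (2,5): 0 [-], cum=0
Step 1: p0@(1,4) p1@(2,5) p2@(3,0) p3@(1,3) p4@(1,0) -> at (2,5): 1 [p1], cum=1
Step 2: p0@ESC p1@ESC p2@(2,0) p3@(1,4) p4@(1,1) -> at (2,5): 0 [-], cum=1
Step 3: p0@ESC p1@ESC p2@(1,0) p3@ESC p4@(1,2) -> at (2,5): 0 [-], cum=1
Step 4: p0@ESC p1@ESC p2@(1,1) p3@ESC p4@(1,3) -> at (2,5): 0 [-], cum=1
Step 5: p0@ESC p1@ESC p2@(1,2) p3@ESC p4@(1,4) -> at (2,5): 0 [-], cum=1
Step 6: p0@ESC p1@ESC p2@(1,3) p3@ESC p4@ESC -> at (2,5): 0 [-], cum=1
Step 7: p0@ESC p1@ESC p2@(1,4) p3@ESC p4@ESC -> at (2,5): 0 [-], cum=1
Step 8: p0@ESC p1@ESC p2@ESC p3@ESC p4@ESC -> at (2,5): 0 [-], cum=1
Total visits = 1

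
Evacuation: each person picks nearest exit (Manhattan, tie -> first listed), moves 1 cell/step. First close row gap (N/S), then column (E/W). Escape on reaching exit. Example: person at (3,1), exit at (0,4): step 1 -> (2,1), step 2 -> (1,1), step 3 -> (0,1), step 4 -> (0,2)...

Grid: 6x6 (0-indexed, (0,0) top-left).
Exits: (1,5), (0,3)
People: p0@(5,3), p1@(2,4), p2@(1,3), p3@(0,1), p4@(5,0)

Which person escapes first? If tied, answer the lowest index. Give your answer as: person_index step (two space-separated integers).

Answer: 2 1

Derivation:
Step 1: p0:(5,3)->(4,3) | p1:(2,4)->(1,4) | p2:(1,3)->(0,3)->EXIT | p3:(0,1)->(0,2) | p4:(5,0)->(4,0)
Step 2: p0:(4,3)->(3,3) | p1:(1,4)->(1,5)->EXIT | p2:escaped | p3:(0,2)->(0,3)->EXIT | p4:(4,0)->(3,0)
Step 3: p0:(3,3)->(2,3) | p1:escaped | p2:escaped | p3:escaped | p4:(3,0)->(2,0)
Step 4: p0:(2,3)->(1,3) | p1:escaped | p2:escaped | p3:escaped | p4:(2,0)->(1,0)
Step 5: p0:(1,3)->(0,3)->EXIT | p1:escaped | p2:escaped | p3:escaped | p4:(1,0)->(0,0)
Step 6: p0:escaped | p1:escaped | p2:escaped | p3:escaped | p4:(0,0)->(0,1)
Step 7: p0:escaped | p1:escaped | p2:escaped | p3:escaped | p4:(0,1)->(0,2)
Step 8: p0:escaped | p1:escaped | p2:escaped | p3:escaped | p4:(0,2)->(0,3)->EXIT
Exit steps: [5, 2, 1, 2, 8]
First to escape: p2 at step 1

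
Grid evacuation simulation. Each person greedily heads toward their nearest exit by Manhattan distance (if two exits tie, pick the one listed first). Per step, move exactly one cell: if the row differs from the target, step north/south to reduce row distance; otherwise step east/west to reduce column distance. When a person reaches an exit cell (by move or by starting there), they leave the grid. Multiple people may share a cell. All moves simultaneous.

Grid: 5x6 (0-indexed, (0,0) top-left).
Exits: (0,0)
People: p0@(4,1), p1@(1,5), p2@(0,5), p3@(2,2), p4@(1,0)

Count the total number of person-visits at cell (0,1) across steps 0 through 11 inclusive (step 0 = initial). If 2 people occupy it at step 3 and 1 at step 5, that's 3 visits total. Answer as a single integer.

Answer: 4

Derivation:
Step 0: p0@(4,1) p1@(1,5) p2@(0,5) p3@(2,2) p4@(1,0) -> at (0,1): 0 [-], cum=0
Step 1: p0@(3,1) p1@(0,5) p2@(0,4) p3@(1,2) p4@ESC -> at (0,1): 0 [-], cum=0
Step 2: p0@(2,1) p1@(0,4) p2@(0,3) p3@(0,2) p4@ESC -> at (0,1): 0 [-], cum=0
Step 3: p0@(1,1) p1@(0,3) p2@(0,2) p3@(0,1) p4@ESC -> at (0,1): 1 [p3], cum=1
Step 4: p0@(0,1) p1@(0,2) p2@(0,1) p3@ESC p4@ESC -> at (0,1): 2 [p0,p2], cum=3
Step 5: p0@ESC p1@(0,1) p2@ESC p3@ESC p4@ESC -> at (0,1): 1 [p1], cum=4
Step 6: p0@ESC p1@ESC p2@ESC p3@ESC p4@ESC -> at (0,1): 0 [-], cum=4
Total visits = 4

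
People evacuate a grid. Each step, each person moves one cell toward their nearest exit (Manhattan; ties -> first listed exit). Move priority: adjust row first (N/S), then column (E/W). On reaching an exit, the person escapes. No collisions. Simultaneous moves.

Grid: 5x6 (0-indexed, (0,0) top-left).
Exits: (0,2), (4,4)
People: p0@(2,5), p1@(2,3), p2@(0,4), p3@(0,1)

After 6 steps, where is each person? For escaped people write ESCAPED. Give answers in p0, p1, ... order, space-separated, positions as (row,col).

Step 1: p0:(2,5)->(3,5) | p1:(2,3)->(1,3) | p2:(0,4)->(0,3) | p3:(0,1)->(0,2)->EXIT
Step 2: p0:(3,5)->(4,5) | p1:(1,3)->(0,3) | p2:(0,3)->(0,2)->EXIT | p3:escaped
Step 3: p0:(4,5)->(4,4)->EXIT | p1:(0,3)->(0,2)->EXIT | p2:escaped | p3:escaped

ESCAPED ESCAPED ESCAPED ESCAPED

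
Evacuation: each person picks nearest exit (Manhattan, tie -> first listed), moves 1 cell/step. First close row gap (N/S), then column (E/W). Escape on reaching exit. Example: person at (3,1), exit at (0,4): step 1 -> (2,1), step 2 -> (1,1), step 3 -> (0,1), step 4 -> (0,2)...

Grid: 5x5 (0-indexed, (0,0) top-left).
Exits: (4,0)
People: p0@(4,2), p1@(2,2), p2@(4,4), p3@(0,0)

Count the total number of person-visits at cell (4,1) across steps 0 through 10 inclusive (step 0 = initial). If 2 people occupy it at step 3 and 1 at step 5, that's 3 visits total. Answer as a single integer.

Step 0: p0@(4,2) p1@(2,2) p2@(4,4) p3@(0,0) -> at (4,1): 0 [-], cum=0
Step 1: p0@(4,1) p1@(3,2) p2@(4,3) p3@(1,0) -> at (4,1): 1 [p0], cum=1
Step 2: p0@ESC p1@(4,2) p2@(4,2) p3@(2,0) -> at (4,1): 0 [-], cum=1
Step 3: p0@ESC p1@(4,1) p2@(4,1) p3@(3,0) -> at (4,1): 2 [p1,p2], cum=3
Step 4: p0@ESC p1@ESC p2@ESC p3@ESC -> at (4,1): 0 [-], cum=3
Total visits = 3

Answer: 3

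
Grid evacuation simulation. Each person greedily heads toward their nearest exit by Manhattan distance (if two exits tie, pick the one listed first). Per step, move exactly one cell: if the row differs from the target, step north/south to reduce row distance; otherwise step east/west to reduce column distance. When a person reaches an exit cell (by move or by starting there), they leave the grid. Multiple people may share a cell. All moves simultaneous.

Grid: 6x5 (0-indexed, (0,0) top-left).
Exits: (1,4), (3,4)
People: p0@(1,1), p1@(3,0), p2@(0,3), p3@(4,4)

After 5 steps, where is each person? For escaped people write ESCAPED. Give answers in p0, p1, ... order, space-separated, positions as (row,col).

Step 1: p0:(1,1)->(1,2) | p1:(3,0)->(3,1) | p2:(0,3)->(1,3) | p3:(4,4)->(3,4)->EXIT
Step 2: p0:(1,2)->(1,3) | p1:(3,1)->(3,2) | p2:(1,3)->(1,4)->EXIT | p3:escaped
Step 3: p0:(1,3)->(1,4)->EXIT | p1:(3,2)->(3,3) | p2:escaped | p3:escaped
Step 4: p0:escaped | p1:(3,3)->(3,4)->EXIT | p2:escaped | p3:escaped

ESCAPED ESCAPED ESCAPED ESCAPED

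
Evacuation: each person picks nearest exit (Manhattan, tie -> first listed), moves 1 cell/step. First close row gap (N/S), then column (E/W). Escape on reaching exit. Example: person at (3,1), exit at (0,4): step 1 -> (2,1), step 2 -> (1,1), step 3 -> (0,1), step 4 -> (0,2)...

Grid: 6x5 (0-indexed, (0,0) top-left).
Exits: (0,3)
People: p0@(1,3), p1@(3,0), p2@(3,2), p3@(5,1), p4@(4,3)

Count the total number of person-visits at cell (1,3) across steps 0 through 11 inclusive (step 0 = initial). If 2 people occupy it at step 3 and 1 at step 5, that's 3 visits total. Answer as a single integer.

Step 0: p0@(1,3) p1@(3,0) p2@(3,2) p3@(5,1) p4@(4,3) -> at (1,3): 1 [p0], cum=1
Step 1: p0@ESC p1@(2,0) p2@(2,2) p3@(4,1) p4@(3,3) -> at (1,3): 0 [-], cum=1
Step 2: p0@ESC p1@(1,0) p2@(1,2) p3@(3,1) p4@(2,3) -> at (1,3): 0 [-], cum=1
Step 3: p0@ESC p1@(0,0) p2@(0,2) p3@(2,1) p4@(1,3) -> at (1,3): 1 [p4], cum=2
Step 4: p0@ESC p1@(0,1) p2@ESC p3@(1,1) p4@ESC -> at (1,3): 0 [-], cum=2
Step 5: p0@ESC p1@(0,2) p2@ESC p3@(0,1) p4@ESC -> at (1,3): 0 [-], cum=2
Step 6: p0@ESC p1@ESC p2@ESC p3@(0,2) p4@ESC -> at (1,3): 0 [-], cum=2
Step 7: p0@ESC p1@ESC p2@ESC p3@ESC p4@ESC -> at (1,3): 0 [-], cum=2
Total visits = 2

Answer: 2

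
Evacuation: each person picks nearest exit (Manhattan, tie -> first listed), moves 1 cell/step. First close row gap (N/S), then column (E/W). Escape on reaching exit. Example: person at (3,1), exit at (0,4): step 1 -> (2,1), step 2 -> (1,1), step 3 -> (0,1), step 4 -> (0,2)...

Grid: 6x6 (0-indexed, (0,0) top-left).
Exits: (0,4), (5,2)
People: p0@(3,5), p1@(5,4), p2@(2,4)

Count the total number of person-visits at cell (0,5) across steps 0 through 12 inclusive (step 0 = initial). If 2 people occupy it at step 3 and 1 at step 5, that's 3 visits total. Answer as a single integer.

Step 0: p0@(3,5) p1@(5,4) p2@(2,4) -> at (0,5): 0 [-], cum=0
Step 1: p0@(2,5) p1@(5,3) p2@(1,4) -> at (0,5): 0 [-], cum=0
Step 2: p0@(1,5) p1@ESC p2@ESC -> at (0,5): 0 [-], cum=0
Step 3: p0@(0,5) p1@ESC p2@ESC -> at (0,5): 1 [p0], cum=1
Step 4: p0@ESC p1@ESC p2@ESC -> at (0,5): 0 [-], cum=1
Total visits = 1

Answer: 1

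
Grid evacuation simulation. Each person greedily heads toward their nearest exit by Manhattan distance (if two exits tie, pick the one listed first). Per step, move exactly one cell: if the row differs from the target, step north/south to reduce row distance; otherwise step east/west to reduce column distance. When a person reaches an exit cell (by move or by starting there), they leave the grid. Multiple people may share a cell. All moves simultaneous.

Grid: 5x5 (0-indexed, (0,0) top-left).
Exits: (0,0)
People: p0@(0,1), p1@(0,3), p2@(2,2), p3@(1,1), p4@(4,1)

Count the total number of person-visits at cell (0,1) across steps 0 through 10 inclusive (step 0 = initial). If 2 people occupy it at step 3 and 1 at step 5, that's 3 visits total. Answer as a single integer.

Answer: 5

Derivation:
Step 0: p0@(0,1) p1@(0,3) p2@(2,2) p3@(1,1) p4@(4,1) -> at (0,1): 1 [p0], cum=1
Step 1: p0@ESC p1@(0,2) p2@(1,2) p3@(0,1) p4@(3,1) -> at (0,1): 1 [p3], cum=2
Step 2: p0@ESC p1@(0,1) p2@(0,2) p3@ESC p4@(2,1) -> at (0,1): 1 [p1], cum=3
Step 3: p0@ESC p1@ESC p2@(0,1) p3@ESC p4@(1,1) -> at (0,1): 1 [p2], cum=4
Step 4: p0@ESC p1@ESC p2@ESC p3@ESC p4@(0,1) -> at (0,1): 1 [p4], cum=5
Step 5: p0@ESC p1@ESC p2@ESC p3@ESC p4@ESC -> at (0,1): 0 [-], cum=5
Total visits = 5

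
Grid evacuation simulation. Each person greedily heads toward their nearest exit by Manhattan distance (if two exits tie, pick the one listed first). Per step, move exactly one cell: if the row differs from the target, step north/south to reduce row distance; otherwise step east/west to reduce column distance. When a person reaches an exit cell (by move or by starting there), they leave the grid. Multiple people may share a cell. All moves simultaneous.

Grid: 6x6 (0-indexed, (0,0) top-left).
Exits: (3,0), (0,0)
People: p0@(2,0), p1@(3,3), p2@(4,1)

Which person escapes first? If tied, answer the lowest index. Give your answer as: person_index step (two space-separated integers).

Step 1: p0:(2,0)->(3,0)->EXIT | p1:(3,3)->(3,2) | p2:(4,1)->(3,1)
Step 2: p0:escaped | p1:(3,2)->(3,1) | p2:(3,1)->(3,0)->EXIT
Step 3: p0:escaped | p1:(3,1)->(3,0)->EXIT | p2:escaped
Exit steps: [1, 3, 2]
First to escape: p0 at step 1

Answer: 0 1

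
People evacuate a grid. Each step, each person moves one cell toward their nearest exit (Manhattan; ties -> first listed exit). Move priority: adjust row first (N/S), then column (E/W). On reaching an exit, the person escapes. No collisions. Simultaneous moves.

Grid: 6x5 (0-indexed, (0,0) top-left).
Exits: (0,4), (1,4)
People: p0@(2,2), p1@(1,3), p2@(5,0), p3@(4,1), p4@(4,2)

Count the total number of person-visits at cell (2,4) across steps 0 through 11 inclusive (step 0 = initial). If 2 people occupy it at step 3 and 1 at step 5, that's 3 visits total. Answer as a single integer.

Answer: 0

Derivation:
Step 0: p0@(2,2) p1@(1,3) p2@(5,0) p3@(4,1) p4@(4,2) -> at (2,4): 0 [-], cum=0
Step 1: p0@(1,2) p1@ESC p2@(4,0) p3@(3,1) p4@(3,2) -> at (2,4): 0 [-], cum=0
Step 2: p0@(1,3) p1@ESC p2@(3,0) p3@(2,1) p4@(2,2) -> at (2,4): 0 [-], cum=0
Step 3: p0@ESC p1@ESC p2@(2,0) p3@(1,1) p4@(1,2) -> at (2,4): 0 [-], cum=0
Step 4: p0@ESC p1@ESC p2@(1,0) p3@(1,2) p4@(1,3) -> at (2,4): 0 [-], cum=0
Step 5: p0@ESC p1@ESC p2@(1,1) p3@(1,3) p4@ESC -> at (2,4): 0 [-], cum=0
Step 6: p0@ESC p1@ESC p2@(1,2) p3@ESC p4@ESC -> at (2,4): 0 [-], cum=0
Step 7: p0@ESC p1@ESC p2@(1,3) p3@ESC p4@ESC -> at (2,4): 0 [-], cum=0
Step 8: p0@ESC p1@ESC p2@ESC p3@ESC p4@ESC -> at (2,4): 0 [-], cum=0
Total visits = 0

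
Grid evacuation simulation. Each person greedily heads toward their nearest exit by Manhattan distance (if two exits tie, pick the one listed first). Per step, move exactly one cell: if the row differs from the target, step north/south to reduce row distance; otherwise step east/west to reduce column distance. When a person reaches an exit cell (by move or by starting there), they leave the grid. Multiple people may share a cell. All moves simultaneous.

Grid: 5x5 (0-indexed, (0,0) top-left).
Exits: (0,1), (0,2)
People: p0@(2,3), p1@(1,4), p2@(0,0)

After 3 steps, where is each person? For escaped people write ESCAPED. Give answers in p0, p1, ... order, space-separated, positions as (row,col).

Step 1: p0:(2,3)->(1,3) | p1:(1,4)->(0,4) | p2:(0,0)->(0,1)->EXIT
Step 2: p0:(1,3)->(0,3) | p1:(0,4)->(0,3) | p2:escaped
Step 3: p0:(0,3)->(0,2)->EXIT | p1:(0,3)->(0,2)->EXIT | p2:escaped

ESCAPED ESCAPED ESCAPED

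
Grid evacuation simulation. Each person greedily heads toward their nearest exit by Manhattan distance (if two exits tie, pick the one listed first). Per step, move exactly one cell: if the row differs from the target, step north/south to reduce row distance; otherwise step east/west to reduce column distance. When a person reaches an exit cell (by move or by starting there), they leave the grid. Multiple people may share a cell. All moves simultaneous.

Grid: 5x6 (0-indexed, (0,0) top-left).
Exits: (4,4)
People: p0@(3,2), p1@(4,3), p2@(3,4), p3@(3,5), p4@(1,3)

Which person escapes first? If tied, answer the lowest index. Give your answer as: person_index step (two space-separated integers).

Answer: 1 1

Derivation:
Step 1: p0:(3,2)->(4,2) | p1:(4,3)->(4,4)->EXIT | p2:(3,4)->(4,4)->EXIT | p3:(3,5)->(4,5) | p4:(1,3)->(2,3)
Step 2: p0:(4,2)->(4,3) | p1:escaped | p2:escaped | p3:(4,5)->(4,4)->EXIT | p4:(2,3)->(3,3)
Step 3: p0:(4,3)->(4,4)->EXIT | p1:escaped | p2:escaped | p3:escaped | p4:(3,3)->(4,3)
Step 4: p0:escaped | p1:escaped | p2:escaped | p3:escaped | p4:(4,3)->(4,4)->EXIT
Exit steps: [3, 1, 1, 2, 4]
First to escape: p1 at step 1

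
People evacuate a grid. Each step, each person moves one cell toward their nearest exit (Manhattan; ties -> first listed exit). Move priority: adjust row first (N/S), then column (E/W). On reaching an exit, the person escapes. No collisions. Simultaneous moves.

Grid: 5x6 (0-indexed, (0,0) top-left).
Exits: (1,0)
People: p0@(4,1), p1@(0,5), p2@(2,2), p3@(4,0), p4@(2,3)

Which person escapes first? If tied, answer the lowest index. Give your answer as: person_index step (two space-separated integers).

Answer: 2 3

Derivation:
Step 1: p0:(4,1)->(3,1) | p1:(0,5)->(1,5) | p2:(2,2)->(1,2) | p3:(4,0)->(3,0) | p4:(2,3)->(1,3)
Step 2: p0:(3,1)->(2,1) | p1:(1,5)->(1,4) | p2:(1,2)->(1,1) | p3:(3,0)->(2,0) | p4:(1,3)->(1,2)
Step 3: p0:(2,1)->(1,1) | p1:(1,4)->(1,3) | p2:(1,1)->(1,0)->EXIT | p3:(2,0)->(1,0)->EXIT | p4:(1,2)->(1,1)
Step 4: p0:(1,1)->(1,0)->EXIT | p1:(1,3)->(1,2) | p2:escaped | p3:escaped | p4:(1,1)->(1,0)->EXIT
Step 5: p0:escaped | p1:(1,2)->(1,1) | p2:escaped | p3:escaped | p4:escaped
Step 6: p0:escaped | p1:(1,1)->(1,0)->EXIT | p2:escaped | p3:escaped | p4:escaped
Exit steps: [4, 6, 3, 3, 4]
First to escape: p2 at step 3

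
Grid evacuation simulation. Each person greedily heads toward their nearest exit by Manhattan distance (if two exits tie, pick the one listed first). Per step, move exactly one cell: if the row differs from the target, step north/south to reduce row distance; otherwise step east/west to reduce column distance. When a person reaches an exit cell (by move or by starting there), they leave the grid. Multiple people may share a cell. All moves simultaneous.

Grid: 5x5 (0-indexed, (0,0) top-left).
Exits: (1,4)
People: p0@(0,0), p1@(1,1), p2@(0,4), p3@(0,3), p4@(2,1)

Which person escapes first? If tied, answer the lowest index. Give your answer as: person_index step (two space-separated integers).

Step 1: p0:(0,0)->(1,0) | p1:(1,1)->(1,2) | p2:(0,4)->(1,4)->EXIT | p3:(0,3)->(1,3) | p4:(2,1)->(1,1)
Step 2: p0:(1,0)->(1,1) | p1:(1,2)->(1,3) | p2:escaped | p3:(1,3)->(1,4)->EXIT | p4:(1,1)->(1,2)
Step 3: p0:(1,1)->(1,2) | p1:(1,3)->(1,4)->EXIT | p2:escaped | p3:escaped | p4:(1,2)->(1,3)
Step 4: p0:(1,2)->(1,3) | p1:escaped | p2:escaped | p3:escaped | p4:(1,3)->(1,4)->EXIT
Step 5: p0:(1,3)->(1,4)->EXIT | p1:escaped | p2:escaped | p3:escaped | p4:escaped
Exit steps: [5, 3, 1, 2, 4]
First to escape: p2 at step 1

Answer: 2 1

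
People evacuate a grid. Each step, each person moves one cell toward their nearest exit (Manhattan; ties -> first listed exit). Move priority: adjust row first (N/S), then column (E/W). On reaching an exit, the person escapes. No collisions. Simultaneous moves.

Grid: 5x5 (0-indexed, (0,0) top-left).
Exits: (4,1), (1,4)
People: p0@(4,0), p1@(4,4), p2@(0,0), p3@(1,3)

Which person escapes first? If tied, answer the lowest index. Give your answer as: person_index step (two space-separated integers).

Answer: 0 1

Derivation:
Step 1: p0:(4,0)->(4,1)->EXIT | p1:(4,4)->(4,3) | p2:(0,0)->(1,0) | p3:(1,3)->(1,4)->EXIT
Step 2: p0:escaped | p1:(4,3)->(4,2) | p2:(1,0)->(2,0) | p3:escaped
Step 3: p0:escaped | p1:(4,2)->(4,1)->EXIT | p2:(2,0)->(3,0) | p3:escaped
Step 4: p0:escaped | p1:escaped | p2:(3,0)->(4,0) | p3:escaped
Step 5: p0:escaped | p1:escaped | p2:(4,0)->(4,1)->EXIT | p3:escaped
Exit steps: [1, 3, 5, 1]
First to escape: p0 at step 1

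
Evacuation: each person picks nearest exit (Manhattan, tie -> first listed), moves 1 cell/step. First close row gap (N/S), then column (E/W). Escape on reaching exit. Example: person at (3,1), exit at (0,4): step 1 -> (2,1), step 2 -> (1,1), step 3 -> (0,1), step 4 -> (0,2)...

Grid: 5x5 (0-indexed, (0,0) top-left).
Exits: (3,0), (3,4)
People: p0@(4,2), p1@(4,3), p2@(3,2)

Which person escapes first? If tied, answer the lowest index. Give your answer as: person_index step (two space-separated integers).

Step 1: p0:(4,2)->(3,2) | p1:(4,3)->(3,3) | p2:(3,2)->(3,1)
Step 2: p0:(3,2)->(3,1) | p1:(3,3)->(3,4)->EXIT | p2:(3,1)->(3,0)->EXIT
Step 3: p0:(3,1)->(3,0)->EXIT | p1:escaped | p2:escaped
Exit steps: [3, 2, 2]
First to escape: p1 at step 2

Answer: 1 2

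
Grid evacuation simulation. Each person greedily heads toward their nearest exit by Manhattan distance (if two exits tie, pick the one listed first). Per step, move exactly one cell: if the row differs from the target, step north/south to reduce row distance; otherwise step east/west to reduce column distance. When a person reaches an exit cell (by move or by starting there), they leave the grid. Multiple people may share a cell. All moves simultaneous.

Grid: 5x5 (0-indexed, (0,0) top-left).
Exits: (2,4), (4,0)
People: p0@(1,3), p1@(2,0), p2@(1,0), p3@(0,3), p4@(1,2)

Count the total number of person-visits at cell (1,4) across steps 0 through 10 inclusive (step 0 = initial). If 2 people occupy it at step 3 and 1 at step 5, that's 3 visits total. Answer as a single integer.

Answer: 0

Derivation:
Step 0: p0@(1,3) p1@(2,0) p2@(1,0) p3@(0,3) p4@(1,2) -> at (1,4): 0 [-], cum=0
Step 1: p0@(2,3) p1@(3,0) p2@(2,0) p3@(1,3) p4@(2,2) -> at (1,4): 0 [-], cum=0
Step 2: p0@ESC p1@ESC p2@(3,0) p3@(2,3) p4@(2,3) -> at (1,4): 0 [-], cum=0
Step 3: p0@ESC p1@ESC p2@ESC p3@ESC p4@ESC -> at (1,4): 0 [-], cum=0
Total visits = 0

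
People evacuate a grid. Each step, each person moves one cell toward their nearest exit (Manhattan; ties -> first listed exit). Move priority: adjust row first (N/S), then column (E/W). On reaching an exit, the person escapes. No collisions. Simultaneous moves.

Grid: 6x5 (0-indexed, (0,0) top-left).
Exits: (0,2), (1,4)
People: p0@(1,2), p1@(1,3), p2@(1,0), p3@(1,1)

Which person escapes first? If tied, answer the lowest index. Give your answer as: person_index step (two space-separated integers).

Step 1: p0:(1,2)->(0,2)->EXIT | p1:(1,3)->(1,4)->EXIT | p2:(1,0)->(0,0) | p3:(1,1)->(0,1)
Step 2: p0:escaped | p1:escaped | p2:(0,0)->(0,1) | p3:(0,1)->(0,2)->EXIT
Step 3: p0:escaped | p1:escaped | p2:(0,1)->(0,2)->EXIT | p3:escaped
Exit steps: [1, 1, 3, 2]
First to escape: p0 at step 1

Answer: 0 1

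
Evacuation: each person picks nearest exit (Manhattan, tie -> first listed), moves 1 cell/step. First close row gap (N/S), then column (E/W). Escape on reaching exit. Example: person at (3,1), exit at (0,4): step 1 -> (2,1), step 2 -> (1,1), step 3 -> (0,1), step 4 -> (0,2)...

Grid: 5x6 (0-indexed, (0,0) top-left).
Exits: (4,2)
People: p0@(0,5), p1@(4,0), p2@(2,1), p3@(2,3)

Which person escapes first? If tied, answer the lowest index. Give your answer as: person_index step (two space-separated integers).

Answer: 1 2

Derivation:
Step 1: p0:(0,5)->(1,5) | p1:(4,0)->(4,1) | p2:(2,1)->(3,1) | p3:(2,3)->(3,3)
Step 2: p0:(1,5)->(2,5) | p1:(4,1)->(4,2)->EXIT | p2:(3,1)->(4,1) | p3:(3,3)->(4,3)
Step 3: p0:(2,5)->(3,5) | p1:escaped | p2:(4,1)->(4,2)->EXIT | p3:(4,3)->(4,2)->EXIT
Step 4: p0:(3,5)->(4,5) | p1:escaped | p2:escaped | p3:escaped
Step 5: p0:(4,5)->(4,4) | p1:escaped | p2:escaped | p3:escaped
Step 6: p0:(4,4)->(4,3) | p1:escaped | p2:escaped | p3:escaped
Step 7: p0:(4,3)->(4,2)->EXIT | p1:escaped | p2:escaped | p3:escaped
Exit steps: [7, 2, 3, 3]
First to escape: p1 at step 2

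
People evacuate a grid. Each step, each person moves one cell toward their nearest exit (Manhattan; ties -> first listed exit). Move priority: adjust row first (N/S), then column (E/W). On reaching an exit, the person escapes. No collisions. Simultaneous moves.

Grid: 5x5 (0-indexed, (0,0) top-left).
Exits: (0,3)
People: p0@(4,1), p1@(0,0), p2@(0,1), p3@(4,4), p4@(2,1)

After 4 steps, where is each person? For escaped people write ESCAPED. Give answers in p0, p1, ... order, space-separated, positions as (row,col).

Step 1: p0:(4,1)->(3,1) | p1:(0,0)->(0,1) | p2:(0,1)->(0,2) | p3:(4,4)->(3,4) | p4:(2,1)->(1,1)
Step 2: p0:(3,1)->(2,1) | p1:(0,1)->(0,2) | p2:(0,2)->(0,3)->EXIT | p3:(3,4)->(2,4) | p4:(1,1)->(0,1)
Step 3: p0:(2,1)->(1,1) | p1:(0,2)->(0,3)->EXIT | p2:escaped | p3:(2,4)->(1,4) | p4:(0,1)->(0,2)
Step 4: p0:(1,1)->(0,1) | p1:escaped | p2:escaped | p3:(1,4)->(0,4) | p4:(0,2)->(0,3)->EXIT

(0,1) ESCAPED ESCAPED (0,4) ESCAPED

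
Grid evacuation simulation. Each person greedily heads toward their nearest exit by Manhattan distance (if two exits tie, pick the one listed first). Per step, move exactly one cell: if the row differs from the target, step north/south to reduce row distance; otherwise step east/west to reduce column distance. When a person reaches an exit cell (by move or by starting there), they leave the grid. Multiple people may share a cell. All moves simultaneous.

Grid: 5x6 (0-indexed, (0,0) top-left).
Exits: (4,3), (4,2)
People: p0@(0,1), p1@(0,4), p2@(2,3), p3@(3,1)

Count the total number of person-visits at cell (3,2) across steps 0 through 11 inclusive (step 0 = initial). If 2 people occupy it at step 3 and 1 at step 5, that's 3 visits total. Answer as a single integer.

Answer: 0

Derivation:
Step 0: p0@(0,1) p1@(0,4) p2@(2,3) p3@(3,1) -> at (3,2): 0 [-], cum=0
Step 1: p0@(1,1) p1@(1,4) p2@(3,3) p3@(4,1) -> at (3,2): 0 [-], cum=0
Step 2: p0@(2,1) p1@(2,4) p2@ESC p3@ESC -> at (3,2): 0 [-], cum=0
Step 3: p0@(3,1) p1@(3,4) p2@ESC p3@ESC -> at (3,2): 0 [-], cum=0
Step 4: p0@(4,1) p1@(4,4) p2@ESC p3@ESC -> at (3,2): 0 [-], cum=0
Step 5: p0@ESC p1@ESC p2@ESC p3@ESC -> at (3,2): 0 [-], cum=0
Total visits = 0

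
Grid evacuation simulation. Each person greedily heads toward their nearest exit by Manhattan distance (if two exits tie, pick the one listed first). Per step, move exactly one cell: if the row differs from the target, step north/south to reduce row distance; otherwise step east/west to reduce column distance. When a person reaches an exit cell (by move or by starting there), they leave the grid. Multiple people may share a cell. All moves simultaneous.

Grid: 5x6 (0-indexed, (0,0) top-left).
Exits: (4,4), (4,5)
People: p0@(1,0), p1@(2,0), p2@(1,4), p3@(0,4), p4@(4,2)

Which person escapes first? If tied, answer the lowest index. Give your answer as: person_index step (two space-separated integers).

Step 1: p0:(1,0)->(2,0) | p1:(2,0)->(3,0) | p2:(1,4)->(2,4) | p3:(0,4)->(1,4) | p4:(4,2)->(4,3)
Step 2: p0:(2,0)->(3,0) | p1:(3,0)->(4,0) | p2:(2,4)->(3,4) | p3:(1,4)->(2,4) | p4:(4,3)->(4,4)->EXIT
Step 3: p0:(3,0)->(4,0) | p1:(4,0)->(4,1) | p2:(3,4)->(4,4)->EXIT | p3:(2,4)->(3,4) | p4:escaped
Step 4: p0:(4,0)->(4,1) | p1:(4,1)->(4,2) | p2:escaped | p3:(3,4)->(4,4)->EXIT | p4:escaped
Step 5: p0:(4,1)->(4,2) | p1:(4,2)->(4,3) | p2:escaped | p3:escaped | p4:escaped
Step 6: p0:(4,2)->(4,3) | p1:(4,3)->(4,4)->EXIT | p2:escaped | p3:escaped | p4:escaped
Step 7: p0:(4,3)->(4,4)->EXIT | p1:escaped | p2:escaped | p3:escaped | p4:escaped
Exit steps: [7, 6, 3, 4, 2]
First to escape: p4 at step 2

Answer: 4 2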